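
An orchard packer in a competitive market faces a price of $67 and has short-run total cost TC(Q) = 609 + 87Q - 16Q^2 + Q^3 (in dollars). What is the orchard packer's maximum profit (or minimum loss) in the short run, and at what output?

AVC = 87 - 16Q + Q^2 has its minimum $23 at Q = 8; price $67 clears that bar, so the firm operates.
MC = 87 - 32Q + 3Q^2. Setting P = MC and taking the root on the rising branch gives Q* = 10.
TR = 67·10 = 670. TC = 609 + 270 = 879. Profit = 670 − 879 = -$209.
By producing, the firm covers all variable cost plus $400 of fixed cost; shutting down would lose the full $609.

Profit = -$209 at Q = 10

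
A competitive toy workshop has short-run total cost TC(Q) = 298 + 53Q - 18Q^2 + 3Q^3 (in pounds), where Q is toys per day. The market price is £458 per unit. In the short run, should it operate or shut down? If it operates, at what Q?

Produce at Q = 9

From TC, MC = TC'(Q) = 53 - 36Q + 9Q^2 and AVC = VC/Q = 53 - 18Q + 3Q^2.
AVC is minimized where dAVC/dQ = -18 + 6Q = 0, at Q = 3; min AVC = 53 - 18·3 + 3·3^2 = £26.
Because £458 ≥ £26, revenue can cover variable cost; the firm operates.
Set P = MC: 458 = 53 - 36Q + 9Q^2 → -405 - 36Q + 9Q^2 = 0. The roots are Q = -5 and Q = 9; the profit-maximizing output is on the rising part of MC, so Q* = 9.
Check: AVC at Q = 9 is £134 ≤ P, so revenue covers variable cost.
Profit = P·Q − TC = 458·9 − 1504 = £2618.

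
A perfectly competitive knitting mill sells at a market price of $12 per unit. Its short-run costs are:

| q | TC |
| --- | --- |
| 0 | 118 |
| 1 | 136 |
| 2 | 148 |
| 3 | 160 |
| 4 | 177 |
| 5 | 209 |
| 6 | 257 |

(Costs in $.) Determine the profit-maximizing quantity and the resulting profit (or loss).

Profit at each row (π = 12q − TC): q=0: -118; q=1: -124; q=2: -124; q=3: -124; q=4: -129; q=5: -149; q=6: -185.
Profit is highest at q = 0. Equivalently, the lowest AVC in the table is 42/3 ≈ $14 at q = 3, and P = $12 falls below it — price never covers variable cost, so the firm shuts down and loses only its fixed cost.

q = 0 (shut down); profit = -$118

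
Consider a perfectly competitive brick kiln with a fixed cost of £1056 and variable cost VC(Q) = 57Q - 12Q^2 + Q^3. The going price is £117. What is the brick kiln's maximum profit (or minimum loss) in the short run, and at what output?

AVC = 57 - 12Q + Q^2 has its minimum £21 at Q = 6; price £117 clears that bar, so the firm operates.
With MC = 57 - 24Q + 3Q^2, P = MC on the upward-sloping part at Q* = 10.
TR = 117·10 = 1170. TC = 1056 + 370 = 1426. Profit = 1170 − 1426 = -£256.
That loss of £256 beats the £1056 the firm would lose by shutting down; producing recovers £800 of fixed cost.

Profit = -£256 at Q = 10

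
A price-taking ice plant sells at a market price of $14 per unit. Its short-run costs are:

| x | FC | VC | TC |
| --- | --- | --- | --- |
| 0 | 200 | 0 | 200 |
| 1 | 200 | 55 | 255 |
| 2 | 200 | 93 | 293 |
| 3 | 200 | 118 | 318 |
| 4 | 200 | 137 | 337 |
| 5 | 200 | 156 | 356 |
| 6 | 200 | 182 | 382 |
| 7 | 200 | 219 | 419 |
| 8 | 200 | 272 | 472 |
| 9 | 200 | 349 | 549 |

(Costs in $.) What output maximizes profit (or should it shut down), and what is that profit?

x = 0 (shut down); profit = -$200

Compute π = P·x − TC at each output: x=0: -200; x=1: -241; x=2: -265; x=3: -276; x=4: -281; x=5: -286; x=6: -298; x=7: -321; x=8: -360; x=9: -423.
Profit is highest at x = 0. Equivalently, the lowest AVC in the table is 182/6 ≈ $30.33 at x = 6, and P = $14 falls below it — price never covers variable cost, so the firm shuts down and loses only its fixed cost.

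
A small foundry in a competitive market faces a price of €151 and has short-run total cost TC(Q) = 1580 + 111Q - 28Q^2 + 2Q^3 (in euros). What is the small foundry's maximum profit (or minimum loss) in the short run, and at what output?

Profit = -€380 at Q = 10

AVC = 111 - 28Q + 2Q^2 has its minimum €13 at Q = 7; price €151 clears that bar, so the firm operates.
With MC = 111 - 56Q + 6Q^2, P = MC on the upward-sloping part at Q* = 10.
TR = 151·10 = 1510. TC = 1580 + 310 = 1890. Profit = 1510 − 1890 = -€380.
That loss of €380 beats the €1580 the firm would lose by shutting down; producing recovers €1200 of fixed cost.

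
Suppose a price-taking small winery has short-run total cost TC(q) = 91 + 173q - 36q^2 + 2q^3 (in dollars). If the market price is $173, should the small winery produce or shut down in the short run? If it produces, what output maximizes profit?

Variable cost is VC = 173q - 36q^2 + 2q^3, so AVC = VC/q = 173 - 36q + 2q^2 and MC = dTC/dq = 173 - 72q + 6q^2.
The AVC parabola has its vertex at q = 36/4 = 9, where AVC = 173 - 36·9 + 2·9^2 = $11.
Because $173 ≥ $11, revenue can cover variable cost; the firm operates.
Solving P = MC: -72q + 6q^2 = 0 ⇒ q = 0 or 12. On the upward-sloping branch, q* = 12.
Check: AVC at q = 12 is $29 ≤ P, so revenue covers variable cost.
Profit = P·q − TC = 173·12 − 439 = $1637.

Produce at q = 12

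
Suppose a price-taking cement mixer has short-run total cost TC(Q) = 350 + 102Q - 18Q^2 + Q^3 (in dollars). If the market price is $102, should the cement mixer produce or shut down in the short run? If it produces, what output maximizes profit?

Produce at Q = 12

From TC, MC = TC'(Q) = 102 - 36Q + 3Q^2 and AVC = VC/Q = 102 - 18Q + Q^2.
The AVC parabola has its vertex at Q = 18/2 = 9, where AVC = 102 - 18·9 + 9^2 = $21.
Because $102 ≥ $21, revenue can cover variable cost; the firm operates.
Solving P = MC: -36Q + 3Q^2 = 0 ⇒ Q = 0 or 12. On the upward-sloping branch, Q* = 12.
Check: AVC at Q = 12 is $30 ≤ P, so revenue covers variable cost.
Profit = P·Q − TC = 102·12 − 710 = $514.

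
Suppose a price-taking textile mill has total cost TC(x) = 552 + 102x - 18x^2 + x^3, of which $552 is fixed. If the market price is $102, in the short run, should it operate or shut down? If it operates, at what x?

Produce at x = 12

Variable cost is VC = 102x - 18x^2 + x^3, so AVC = VC/x = 102 - 18x + x^2 and MC = dTC/dx = 102 - 36x + 3x^2.
The AVC parabola has its vertex at x = 18/2 = 9, where AVC = 102 - 18·9 + 9^2 = $21.
P = $102 exceeds min AVC = $21, so the firm stays open.
Solving P = MC: -36x + 3x^2 = 0 ⇒ x = 0 or 12. On the upward-sloping branch, x* = 12.
Check: AVC at x = 12 is $30 ≤ P, so revenue covers variable cost.
Profit = P·x − TC = 102·12 − 912 = $312.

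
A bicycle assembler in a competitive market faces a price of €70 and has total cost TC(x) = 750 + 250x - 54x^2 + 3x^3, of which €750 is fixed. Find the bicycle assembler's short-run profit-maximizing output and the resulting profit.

AVC = 250 - 54x + 3x^2 has its minimum €7 at x = 9; price €70 clears that bar, so the firm operates.
With MC = 250 - 108x + 9x^2, P = MC on the upward-sloping part at x* = 10.
TR = 70·10 = 700. TC = 750 + 100 = 850. Profit = 700 − 850 = -€150.
By producing, the firm covers all variable cost plus €600 of fixed cost; shutting down would lose the full €750.

Profit = -€150 at x = 10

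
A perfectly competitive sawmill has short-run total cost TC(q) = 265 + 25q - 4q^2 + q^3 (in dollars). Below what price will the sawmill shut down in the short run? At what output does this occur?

$21 per unit, at q = 2

The firm shuts down when price falls below the minimum of average variable cost. AVC = VC/q = 25 - 4q + q^2.
At the minimum of AVC, MC = AVC. MC = 25 - 8q + 3q^2; setting MC = AVC gives 2q^2 - 4q = 0, so q = 2. min AVC = 21.
The firm shuts down for any P below $21.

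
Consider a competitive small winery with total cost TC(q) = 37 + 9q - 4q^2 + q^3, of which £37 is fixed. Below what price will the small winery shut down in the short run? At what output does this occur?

£5 per unit, at q = 2

The shutdown price is the minimum of AVC. VC = 9q - 4q^2 + q^3, so AVC = 9 - 4q + q^2.
At the minimum of AVC, MC = AVC. MC = 9 - 8q + 3q^2; setting MC = AVC gives 2q^2 - 4q = 0, so q = 2. min AVC = 5.
For P < £5 the firm produces nothing.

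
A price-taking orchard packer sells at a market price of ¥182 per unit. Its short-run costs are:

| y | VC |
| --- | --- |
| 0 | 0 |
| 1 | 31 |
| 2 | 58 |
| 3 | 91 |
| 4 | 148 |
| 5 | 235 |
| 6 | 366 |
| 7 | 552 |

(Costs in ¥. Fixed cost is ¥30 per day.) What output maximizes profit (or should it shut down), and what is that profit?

Tabulate TR − TC: y=0: -30; y=1: 121; y=2: 276; y=3: 425; y=4: 550; y=5: 645; y=6: 696; y=7: 692.
Profit is maximized at y = 6. AVC there is 366/6 = ¥61 ≤ P, so producing beats shutting down (which would give -¥30).

y = 6; profit = ¥696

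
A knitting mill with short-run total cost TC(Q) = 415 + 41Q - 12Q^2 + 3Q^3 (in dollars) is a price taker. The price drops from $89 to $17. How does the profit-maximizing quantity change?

AVC = 41 - 12Q + 3Q^2, minimized at Q = 2 where min AVC = $29. MC = 41 - 24Q + 9Q^2.
With P = $89 above the shutdown price, P = MC gives Q = 4.
At P = $17 < min AVC = $29, price no longer covers variable cost at any output, so the firm shuts down: Q = 0.

Output falls from 4 to 0 (the firm shuts down)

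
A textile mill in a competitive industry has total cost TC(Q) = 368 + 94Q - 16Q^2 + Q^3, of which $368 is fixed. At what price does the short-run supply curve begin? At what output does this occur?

Short-run supply begins at min AVC. From VC = 94Q - 16Q^2 + Q^3, AVC = 94 - 16Q + Q^2.
At the minimum of AVC, MC = AVC. MC = 94 - 32Q + 3Q^2; setting MC = AVC gives 2Q^2 - 16Q = 0, so Q = 8. min AVC = 30.
For P < $30 the firm produces nothing.

$30 per unit, at Q = 8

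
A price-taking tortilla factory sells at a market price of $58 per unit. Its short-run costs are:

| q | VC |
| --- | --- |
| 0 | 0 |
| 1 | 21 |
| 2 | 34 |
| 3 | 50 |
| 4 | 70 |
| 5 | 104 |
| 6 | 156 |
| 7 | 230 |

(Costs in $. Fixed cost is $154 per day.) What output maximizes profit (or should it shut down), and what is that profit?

Compute π = P·q − TC at each output: q=0: -154; q=1: -117; q=2: -72; q=3: -30; q=4: 8; q=5: 32; q=6: 38; q=7: 22.
Profit is maximized at q = 6. AVC there is 156/6 = $26 ≤ P, so producing beats shutting down (which would give -$154).

q = 6; profit = $38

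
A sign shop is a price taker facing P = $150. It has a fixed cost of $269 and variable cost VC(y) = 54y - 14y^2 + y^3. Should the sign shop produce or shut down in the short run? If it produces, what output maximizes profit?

Variable cost is VC = 54y - 14y^2 + y^3, so AVC = VC/y = 54 - 14y + y^2 and MC = dTC/dy = 54 - 28y + 3y^2.
AVC hits its minimum where MC = AVC, at y = 7, giving min AVC = 54 - 14·7 + 7^2 = $5.
P = $150 exceeds min AVC = $5, so the firm stays open.
Solving P = MC: -96 - 28y + 3y^2 = 0 ⇒ y = -8/3 or 12. On the upward-sloping branch, y* = 12.
Check: AVC at y = 12 is $30 ≤ P, so revenue covers variable cost.
Profit = P·y − TC = 150·12 − 629 = $1171.

Produce at y = 12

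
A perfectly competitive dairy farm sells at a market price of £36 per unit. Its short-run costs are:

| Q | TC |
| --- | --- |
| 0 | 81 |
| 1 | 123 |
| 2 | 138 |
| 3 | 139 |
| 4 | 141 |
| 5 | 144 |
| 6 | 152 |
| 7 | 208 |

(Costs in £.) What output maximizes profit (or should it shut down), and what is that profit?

Q = 6; profit = £64

Profit at each row (π = 36Q − TC): Q=0: -81; Q=1: -87; Q=2: -66; Q=3: -31; Q=4: 3; Q=5: 36; Q=6: 64; Q=7: 44.
Profit is maximized at Q = 6. AVC there is 71/6 = £11.83 ≤ P, so producing beats shutting down (which would give -£81).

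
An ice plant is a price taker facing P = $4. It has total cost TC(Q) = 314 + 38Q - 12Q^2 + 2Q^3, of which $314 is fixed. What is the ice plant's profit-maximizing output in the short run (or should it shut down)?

Shut down

From TC, MC = TC'(Q) = 38 - 24Q + 6Q^2 and AVC = VC/Q = 38 - 12Q + 2Q^2.
AVC is minimized where dAVC/dQ = -12 + 4Q = 0, at Q = 3; min AVC = 38 - 12·3 + 2·3^2 = $20.
P = $4 lies below min AVC = $20; no output level covers variable cost.
Best response: produce nothing and absorb the $314 fixed cost.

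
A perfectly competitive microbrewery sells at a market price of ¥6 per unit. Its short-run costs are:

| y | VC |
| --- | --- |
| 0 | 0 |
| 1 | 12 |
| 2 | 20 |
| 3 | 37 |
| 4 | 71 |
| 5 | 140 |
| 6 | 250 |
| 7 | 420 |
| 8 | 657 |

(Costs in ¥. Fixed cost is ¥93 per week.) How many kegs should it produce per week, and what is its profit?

y = 0 (shut down); profit = -¥93

Profit at each row (π = 6y − TC): y=0: -93; y=1: -99; y=2: -101; y=3: -112; y=4: -140; y=5: -203; y=6: -307; y=7: -471; y=8: -702.
Profit is highest at y = 0. Equivalently, the lowest AVC in the table is 20/2 ≈ ¥10 at y = 2, and P = ¥6 falls below it — price never covers variable cost, so the firm shuts down and loses only its fixed cost.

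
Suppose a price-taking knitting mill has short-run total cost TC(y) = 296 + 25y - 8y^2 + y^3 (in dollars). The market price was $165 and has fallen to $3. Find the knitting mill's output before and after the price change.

Output falls from 10 to 0 (the firm shuts down)

AVC = 25 - 8y + y^2, minimized at y = 4 where min AVC = $9. MC = 25 - 16y + 3y^2.
At P = $165 ≥ min AVC, set P = MC on the rising branch: y = 10.
At P = $3 < min AVC = $9, price no longer covers variable cost at any output, so the firm shuts down: y = 0.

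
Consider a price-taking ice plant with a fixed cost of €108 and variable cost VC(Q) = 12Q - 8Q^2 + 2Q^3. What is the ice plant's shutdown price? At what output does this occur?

The firm shuts down when price falls below the minimum of average variable cost. AVC = VC/Q = 12 - 8Q + 2Q^2.
At the minimum of AVC, MC = AVC. MC = 12 - 16Q + 6Q^2; setting MC = AVC gives 4Q^2 - 8Q = 0, so Q = 2. min AVC = 4.
The firm shuts down for any P below €4.

€4 per unit, at Q = 2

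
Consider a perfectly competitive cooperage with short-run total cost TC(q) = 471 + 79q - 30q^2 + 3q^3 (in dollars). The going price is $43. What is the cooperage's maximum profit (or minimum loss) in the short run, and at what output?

AVC = 79 - 30q + 3q^2; min AVC = $4 at q = 5. Since P = $43 ≥ min AVC, the firm produces.
With MC = 79 - 60q + 9q^2, P = MC on the upward-sloping part at q* = 6.
TR = 43·6 = 258. TC = 471 + 42 = 513. Profit = 258 − 513 = -$255.
By producing, the firm covers all variable cost plus $216 of fixed cost; shutting down would lose the full $471.

Profit = -$255 at q = 6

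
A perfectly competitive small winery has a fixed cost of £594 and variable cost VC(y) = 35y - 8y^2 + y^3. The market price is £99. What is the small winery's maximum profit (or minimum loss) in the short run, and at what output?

AVC = 35 - 8y + y^2 has its minimum £19 at y = 4; price £99 clears that bar, so the firm operates.
MC = 35 - 16y + 3y^2. Setting P = MC and taking the root on the rising branch gives y* = 8.
TR = 99·8 = 792. TC = 594 + 280 = 874. Profit = 792 − 874 = -£82.
By producing, the firm covers all variable cost plus £512 of fixed cost; shutting down would lose the full £594.

Profit = -£82 at y = 8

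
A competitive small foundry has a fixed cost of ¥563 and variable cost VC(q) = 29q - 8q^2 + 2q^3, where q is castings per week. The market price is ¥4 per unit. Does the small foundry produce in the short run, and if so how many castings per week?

From TC, MC = TC'(q) = 29 - 16q + 6q^2 and AVC = VC/q = 29 - 8q + 2q^2.
The AVC parabola has its vertex at q = 8/4 = 2, where AVC = 29 - 8·2 + 2·2^2 = ¥21.
With P < min AVC (¥4 < ¥21), every unit sold adds to the loss.
Best response: produce nothing and absorb the ¥563 fixed cost.

Shut down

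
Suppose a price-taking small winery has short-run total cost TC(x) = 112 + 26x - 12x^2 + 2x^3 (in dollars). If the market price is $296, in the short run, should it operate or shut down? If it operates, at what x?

From TC, MC = TC'(x) = 26 - 24x + 6x^2 and AVC = VC/x = 26 - 12x + 2x^2.
AVC is minimized where dAVC/dx = -12 + 4x = 0, at x = 3; min AVC = 26 - 12·3 + 2·3^2 = $8.
Because $296 ≥ $8, revenue can cover variable cost; the firm operates.
Set P = MC: 296 = 26 - 24x + 6x^2 → -270 - 24x + 6x^2 = 0. The roots are x = -5 and x = 9; the profit-maximizing output is on the rising part of MC, so x* = 9.
Check: AVC at x = 9 is $80 ≤ P, so revenue covers variable cost.
Profit = P·x − TC = 296·9 − 832 = $1832.

Produce at x = 9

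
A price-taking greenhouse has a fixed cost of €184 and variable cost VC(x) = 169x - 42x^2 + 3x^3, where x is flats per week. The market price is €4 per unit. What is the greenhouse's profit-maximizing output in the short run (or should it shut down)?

Shut down

From TC, MC = TC'(x) = 169 - 84x + 9x^2 and AVC = VC/x = 169 - 42x + 3x^2.
The AVC parabola has its vertex at x = 42/6 = 7, where AVC = 169 - 42·7 + 3·7^2 = €22.
With P < min AVC (€4 < €22), every unit sold adds to the loss.
The firm minimizes its loss by shutting down and losing only its fixed cost of €184.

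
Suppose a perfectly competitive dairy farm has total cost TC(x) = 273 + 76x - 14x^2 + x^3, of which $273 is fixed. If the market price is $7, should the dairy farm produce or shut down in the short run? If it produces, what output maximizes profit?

Shut down

Variable cost is VC = 76x - 14x^2 + x^3, so AVC = VC/x = 76 - 14x + x^2 and MC = dTC/dx = 76 - 28x + 3x^2.
The AVC parabola has its vertex at x = 14/2 = 7, where AVC = 76 - 14·7 + 7^2 = $27.
P = $7 lies below min AVC = $27; no output level covers variable cost.
The firm minimizes its loss by shutting down and losing only its fixed cost of $273.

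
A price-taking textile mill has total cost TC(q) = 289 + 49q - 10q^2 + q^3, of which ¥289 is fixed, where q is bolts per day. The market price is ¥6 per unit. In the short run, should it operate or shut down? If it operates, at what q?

Shut down

Variable cost is VC = 49q - 10q^2 + q^3, so AVC = VC/q = 49 - 10q + q^2 and MC = dTC/dq = 49 - 20q + 3q^2.
The AVC parabola has its vertex at q = 10/2 = 5, where AVC = 49 - 10·5 + 5^2 = ¥24.
Since P = ¥6 < min AVC = ¥24, price fails to cover variable cost at any output.
The firm minimizes its loss by shutting down and losing only its fixed cost of ¥289.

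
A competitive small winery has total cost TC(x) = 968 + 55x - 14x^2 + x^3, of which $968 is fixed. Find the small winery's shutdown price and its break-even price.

AVC = 55 - 14x + x^2; minimized at x = 7, giving min AVC = $6. That is the shutdown price.
ATC = 968/x + 55 - 14x + x^2. Setting dATC/dx = −968/x^2 − 14 + 2x = 0 gives x = 11 (since 2·11^3 − 14·11^2 = 968).
min ATC = 968/11 + 55 − 14·11 + 11^2 = $110. That is the break-even price.
Between these two prices the firm operates at a loss; above $110 it earns a profit.

Shutdown price = $6; break-even price = $110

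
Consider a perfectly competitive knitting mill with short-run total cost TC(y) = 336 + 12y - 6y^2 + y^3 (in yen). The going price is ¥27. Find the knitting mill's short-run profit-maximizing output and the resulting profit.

AVC = 12 - 6y + y^2 has its minimum ¥3 at y = 3; price ¥27 clears that bar, so the firm operates.
With MC = 12 - 12y + 3y^2, P = MC on the upward-sloping part at y* = 5.
TR = 27·5 = 135. TC = 336 + 35 = 371. Profit = 135 − 371 = -¥236.
Shutting down would mean losing the fixed cost of ¥336, so operating at a loss of ¥236 is better by ¥100.

Profit = -¥236 at y = 5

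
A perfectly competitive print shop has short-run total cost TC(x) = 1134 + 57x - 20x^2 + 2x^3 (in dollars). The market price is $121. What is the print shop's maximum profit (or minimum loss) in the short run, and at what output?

Profit = -$366 at x = 8

AVC = 57 - 20x + 2x^2 has its minimum $7 at x = 5; price $121 clears that bar, so the firm operates.
With MC = 57 - 40x + 6x^2, P = MC on the upward-sloping part at x* = 8.
TR = 121·8 = 968. TC = 1134 + 200 = 1334. Profit = 968 − 1334 = -$366.
Shutting down would mean losing the fixed cost of $1134, so operating at a loss of $366 is better by $768.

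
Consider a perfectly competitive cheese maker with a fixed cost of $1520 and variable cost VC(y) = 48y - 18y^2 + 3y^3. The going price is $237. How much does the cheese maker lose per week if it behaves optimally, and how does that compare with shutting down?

AVC = 48 - 18y + 3y^2 has its minimum $21 at y = 3; price $237 clears that bar, so the firm operates.
MC = 48 - 36y + 9y^2. Setting P = MC and taking the root on the rising branch gives y* = 7.
TR = 237·7 = 1659. TC = 1520 + 483 = 2003. Profit = 1659 − 2003 = -$344.
Shutting down would mean losing the fixed cost of $1520, so operating at a loss of $344 is better by $1176.

Profit = -$344 at y = 7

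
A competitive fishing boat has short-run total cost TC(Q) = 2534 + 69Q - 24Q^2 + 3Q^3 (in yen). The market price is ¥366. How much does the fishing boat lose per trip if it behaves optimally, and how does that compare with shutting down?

Profit = -¥104 at Q = 9

AVC = 69 - 24Q + 3Q^2 has its minimum ¥21 at Q = 4; price ¥366 clears that bar, so the firm operates.
MC = 69 - 48Q + 9Q^2. Setting P = MC and taking the root on the rising branch gives Q* = 9.
TR = 366·9 = 3294. TC = 2534 + 864 = 3398. Profit = 3294 − 3398 = -¥104.
That loss of ¥104 beats the ¥2534 the firm would lose by shutting down; producing recovers ¥2430 of fixed cost.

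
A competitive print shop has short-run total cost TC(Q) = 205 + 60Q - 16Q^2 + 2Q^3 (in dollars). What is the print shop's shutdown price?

$28 per unit

Short-run supply begins at min AVC. From VC = 60Q - 16Q^2 + 2Q^3, AVC = 60 - 16Q + 2Q^2.
At the minimum of AVC, MC = AVC. MC = 60 - 32Q + 6Q^2; setting MC = AVC gives 4Q^2 - 16Q = 0, so Q = 4. min AVC = 28.
So the shutdown price is $28.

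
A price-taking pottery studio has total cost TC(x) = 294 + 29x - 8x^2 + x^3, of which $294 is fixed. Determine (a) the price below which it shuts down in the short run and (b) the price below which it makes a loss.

Shutdown price = $13; break-even price = $64

AVC = 29 - 8x + x^2; minimized at x = 4, giving min AVC = $13. That is the shutdown price.
ATC = 294/x + 29 - 8x + x^2. Setting dATC/dx = −294/x^2 − 8 + 2x = 0 gives x = 7 (since 2·7^3 − 8·7^2 = 294).
min ATC = 294/7 + 29 − 8·7 + 7^2 = $64. That is the break-even price.
For $13 ≤ P < $64 the firm produces at a loss; below $13 it shuts down.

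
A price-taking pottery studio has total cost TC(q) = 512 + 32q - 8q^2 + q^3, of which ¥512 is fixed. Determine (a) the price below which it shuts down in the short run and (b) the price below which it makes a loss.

AVC = 32 - 8q + q^2; minimized at q = 4, giving min AVC = ¥16. That is the shutdown price.
ATC = 512/q + 32 - 8q + q^2. Setting dATC/dq = −512/q^2 − 8 + 2q = 0 gives q = 8 (since 2·8^3 − 8·8^2 = 512).
min ATC = 512/8 + 32 − 8·8 + 8^2 = ¥96. That is the break-even price.
For ¥16 ≤ P < ¥96 the firm produces at a loss; below ¥16 it shuts down.

Shutdown price = ¥16; break-even price = ¥96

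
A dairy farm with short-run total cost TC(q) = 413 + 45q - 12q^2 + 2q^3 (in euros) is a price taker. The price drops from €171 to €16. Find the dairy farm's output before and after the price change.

AVC = 45 - 12q + 2q^2, minimized at q = 3 where min AVC = €27. MC = 45 - 24q + 6q^2.
With P = €171 above the shutdown price, P = MC gives q = 7.
At P = €16 < min AVC = €27, price no longer covers variable cost at any output, so the firm shuts down: q = 0.

Output falls from 7 to 0 (the firm shuts down)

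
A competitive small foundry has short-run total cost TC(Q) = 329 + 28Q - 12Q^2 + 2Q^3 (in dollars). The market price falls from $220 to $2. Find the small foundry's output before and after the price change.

AVC = 28 - 12Q + 2Q^2, minimized at Q = 3 where min AVC = $10. MC = 28 - 24Q + 6Q^2.
At P = $220 ≥ min AVC, set P = MC on the rising branch: Q = 8.
At P = $2 < min AVC = $10, price no longer covers variable cost at any output, so the firm shuts down: Q = 0.

Output falls from 8 to 0 (the firm shuts down)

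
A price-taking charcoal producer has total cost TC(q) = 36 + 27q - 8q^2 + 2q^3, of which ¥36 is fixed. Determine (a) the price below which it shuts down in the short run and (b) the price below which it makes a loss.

AVC = 27 - 8q + 2q^2; minimized at q = 2, giving min AVC = ¥19. That is the shutdown price.
ATC = 36/q + 27 - 8q + 2q^2. Setting dATC/dq = −36/q^2 − 8 + 4q = 0 gives q = 3 (since 4·3^3 − 8·3^2 = 36).
min ATC = 36/3 + 27 − 8·3 + 2·3^2 = ¥33. That is the break-even price.
Between these two prices the firm operates at a loss; above ¥33 it earns a profit.

Shutdown price = ¥19; break-even price = ¥33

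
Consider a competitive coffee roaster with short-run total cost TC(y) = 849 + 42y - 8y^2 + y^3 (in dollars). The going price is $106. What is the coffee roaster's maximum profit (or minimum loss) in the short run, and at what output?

AVC = 42 - 8y + y^2 has its minimum $26 at y = 4; price $106 clears that bar, so the firm operates.
With MC = 42 - 16y + 3y^2, P = MC on the upward-sloping part at y* = 8.
TR = 106·8 = 848. TC = 849 + 336 = 1185. Profit = 848 − 1185 = -$337.
That loss of $337 beats the $849 the firm would lose by shutting down; producing recovers $512 of fixed cost.

Profit = -$337 at y = 8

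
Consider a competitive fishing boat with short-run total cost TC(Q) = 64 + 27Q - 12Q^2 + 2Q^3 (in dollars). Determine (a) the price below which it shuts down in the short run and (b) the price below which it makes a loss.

AVC = 27 - 12Q + 2Q^2; minimized at Q = 3, giving min AVC = $9. That is the shutdown price.
ATC = 64/Q + 27 - 12Q + 2Q^2. Setting dATC/dQ = −64/Q^2 − 12 + 4Q = 0 gives Q = 4 (since 4·4^3 − 12·4^2 = 64).
min ATC = 64/4 + 27 − 12·4 + 2·4^2 = $27. That is the break-even price.
For $9 ≤ P < $27 the firm produces at a loss; below $9 it shuts down.

Shutdown price = $9; break-even price = $27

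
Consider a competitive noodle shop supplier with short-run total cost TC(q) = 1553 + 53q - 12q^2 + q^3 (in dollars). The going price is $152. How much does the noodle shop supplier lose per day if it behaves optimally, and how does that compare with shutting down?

Profit = -$343 at q = 11

AVC = 53 - 12q + q^2; min AVC = $17 at q = 6. Since P = $152 ≥ min AVC, the firm produces.
MC = 53 - 24q + 3q^2. Setting P = MC and taking the root on the rising branch gives q* = 11.
TR = 152·11 = 1672. TC = 1553 + 462 = 2015. Profit = 1672 − 2015 = -$343.
That loss of $343 beats the $1553 the firm would lose by shutting down; producing recovers $1210 of fixed cost.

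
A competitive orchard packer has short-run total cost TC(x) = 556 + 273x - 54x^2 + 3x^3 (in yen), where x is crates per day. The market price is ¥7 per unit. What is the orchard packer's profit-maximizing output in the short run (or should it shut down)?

Shut down

Variable cost is VC = 273x - 54x^2 + 3x^3, so AVC = VC/x = 273 - 54x + 3x^2 and MC = dTC/dx = 273 - 108x + 9x^2.
The AVC parabola has its vertex at x = 54/6 = 9, where AVC = 273 - 54·9 + 3·9^2 = ¥30.
P = ¥7 lies below min AVC = ¥30; no output level covers variable cost.
Best response: produce nothing and absorb the ¥556 fixed cost.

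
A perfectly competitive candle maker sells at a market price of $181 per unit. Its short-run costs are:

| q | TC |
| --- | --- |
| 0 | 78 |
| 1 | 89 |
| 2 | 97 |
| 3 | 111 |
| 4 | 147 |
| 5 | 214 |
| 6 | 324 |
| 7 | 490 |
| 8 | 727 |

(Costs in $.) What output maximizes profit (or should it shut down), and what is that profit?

q = 7; profit = $777

Compute π = P·q − TC at each output: q=0: -78; q=1: 92; q=2: 265; q=3: 432; q=4: 577; q=5: 691; q=6: 762; q=7: 777; q=8: 721.
Profit is maximized at q = 7. AVC there is 412/7 = $58.86 ≤ P, so producing beats shutting down (which would give -$78).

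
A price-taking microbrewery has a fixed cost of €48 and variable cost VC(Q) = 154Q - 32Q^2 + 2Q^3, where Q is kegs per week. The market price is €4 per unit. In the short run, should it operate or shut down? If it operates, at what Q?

From TC, MC = TC'(Q) = 154 - 64Q + 6Q^2 and AVC = VC/Q = 154 - 32Q + 2Q^2.
AVC is minimized where dAVC/dQ = -32 + 4Q = 0, at Q = 8; min AVC = 154 - 32·8 + 2·8^2 = €26.
With P < min AVC (€4 < €26), every unit sold adds to the loss.
Best response: produce nothing and absorb the €48 fixed cost.

Shut down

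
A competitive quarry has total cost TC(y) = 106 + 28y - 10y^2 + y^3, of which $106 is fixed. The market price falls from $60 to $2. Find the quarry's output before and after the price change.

Output falls from 8 to 0 (the firm shuts down)

AVC = 28 - 10y + y^2, minimized at y = 5 where min AVC = $3. MC = 28 - 20y + 3y^2.
At P = $60 ≥ min AVC, set P = MC on the rising branch: y = 8.
At P = $2 < min AVC = $3, price no longer covers variable cost at any output, so the firm shuts down: y = 0.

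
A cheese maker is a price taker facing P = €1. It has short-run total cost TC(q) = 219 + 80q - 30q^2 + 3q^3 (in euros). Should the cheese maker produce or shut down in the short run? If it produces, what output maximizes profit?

Shut down

Variable cost is VC = 80q - 30q^2 + 3q^3, so AVC = VC/q = 80 - 30q + 3q^2 and MC = dTC/dq = 80 - 60q + 9q^2.
The AVC parabola has its vertex at q = 30/6 = 5, where AVC = 80 - 30·5 + 3·5^2 = €5.
Since P = €1 < min AVC = €5, price fails to cover variable cost at any output.
Best response: produce nothing and absorb the €219 fixed cost.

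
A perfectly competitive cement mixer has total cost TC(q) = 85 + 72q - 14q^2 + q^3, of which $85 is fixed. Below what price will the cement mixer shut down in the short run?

The shutdown price is the minimum of AVC. VC = 72q - 14q^2 + q^3, so AVC = 72 - 14q + q^2.
dAVC/dq = -14 + 2q = 0 gives q = 7. min AVC = 72 - 14·7 + 7^2 = 23.
The firm shuts down for any P below $23.

$23 per unit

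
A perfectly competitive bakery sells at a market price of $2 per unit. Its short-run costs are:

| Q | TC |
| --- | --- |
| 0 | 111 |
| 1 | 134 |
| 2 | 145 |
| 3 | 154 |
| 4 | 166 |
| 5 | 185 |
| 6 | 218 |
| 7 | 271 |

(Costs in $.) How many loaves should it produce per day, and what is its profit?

Q = 0 (shut down); profit = -$111

Compute π = P·Q − TC at each output: Q=0: -111; Q=1: -132; Q=2: -141; Q=3: -148; Q=4: -158; Q=5: -175; Q=6: -206; Q=7: -257.
Profit is highest at Q = 0. Equivalently, the lowest AVC in the table is 55/4 ≈ $13.75 at Q = 4, and P = $2 falls below it — price never covers variable cost, so the firm shuts down and loses only its fixed cost.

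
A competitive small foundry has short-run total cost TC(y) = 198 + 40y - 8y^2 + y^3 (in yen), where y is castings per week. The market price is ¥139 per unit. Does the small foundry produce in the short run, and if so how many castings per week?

Produce at y = 9

Variable cost is VC = 40y - 8y^2 + y^3, so AVC = VC/y = 40 - 8y + y^2 and MC = dTC/dy = 40 - 16y + 3y^2.
AVC hits its minimum where MC = AVC, at y = 4, giving min AVC = 40 - 8·4 + 4^2 = ¥24.
Because ¥139 ≥ ¥24, revenue can cover variable cost; the firm operates.
Set P = MC: 139 = 40 - 16y + 3y^2 → -99 - 16y + 3y^2 = 0. The roots are y = -11/3 and y = 9; the profit-maximizing output is on the rising part of MC, so y* = 9.
Check: AVC at y = 9 is ¥49 ≤ P, so revenue covers variable cost.
Profit = P·y − TC = 139·9 − 639 = ¥612.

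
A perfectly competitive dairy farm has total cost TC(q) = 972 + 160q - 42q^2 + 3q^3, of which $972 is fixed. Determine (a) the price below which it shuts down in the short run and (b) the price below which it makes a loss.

Shutdown price = $13; break-even price = $133

Shutdown price = min AVC. AVC = 160 - 42q + 3q^2, with vertex at q = 7 and minimum $13.
ATC = 972/q + 160 - 42q + 3q^2. Setting dATC/dq = −972/q^2 − 42 + 6q = 0 gives q = 9 (since 6·9^3 − 42·9^2 = 972).
min ATC = 972/9 + 160 − 42·9 + 3·9^2 = $133. That is the break-even price.
For $13 ≤ P < $133 the firm produces at a loss; below $13 it shuts down.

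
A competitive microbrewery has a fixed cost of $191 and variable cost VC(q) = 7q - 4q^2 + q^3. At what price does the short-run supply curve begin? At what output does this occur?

Short-run supply begins at min AVC. From VC = 7q - 4q^2 + q^3, AVC = 7 - 4q + q^2.
dAVC/dq = -4 + 2q = 0 gives q = 2. min AVC = 7 - 4·2 + 2^2 = 3.
The firm shuts down for any P below $3.

$3 per unit, at q = 2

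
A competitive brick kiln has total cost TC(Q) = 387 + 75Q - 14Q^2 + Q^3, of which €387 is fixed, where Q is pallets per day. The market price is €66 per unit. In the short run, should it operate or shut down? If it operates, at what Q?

Produce at Q = 9

Strip out fixed cost: VC = 75Q - 14Q^2 + Q^3. Then AVC = 75 - 14Q + Q^2 and MC = 75 - 28Q + 3Q^2.
AVC is minimized where dAVC/dQ = -14 + 2Q = 0, at Q = 7; min AVC = 75 - 14·7 + 7^2 = €26.
Because €66 ≥ €26, revenue can cover variable cost; the firm operates.
P = MC gives 9 - 28Q + 3Q^2 = 0, with roots 1/3 and 9. Take the larger (rising MC): Q* = 9.
Check: AVC at Q = 9 is €30 ≤ P, so revenue covers variable cost.
Profit = P·Q − TC = 66·9 − 657 = -€63, a loss, but smaller than the €387 fixed cost the firm would lose by shutting down.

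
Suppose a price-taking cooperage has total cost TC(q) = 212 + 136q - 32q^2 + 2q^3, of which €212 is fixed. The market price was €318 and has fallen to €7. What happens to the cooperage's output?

Output falls from 13 to 0 (the firm shuts down)

MC = 136 - 64q + 6q^2; the shutdown threshold is min AVC = €8 (at q = 8).
At P = €318 ≥ min AVC, set P = MC on the rising branch: q = 13.
At P = €7 < min AVC = €8, price no longer covers variable cost at any output, so the firm shuts down: q = 0.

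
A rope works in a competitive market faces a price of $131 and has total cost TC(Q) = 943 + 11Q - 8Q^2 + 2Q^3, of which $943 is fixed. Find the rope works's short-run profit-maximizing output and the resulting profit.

AVC = 11 - 8Q + 2Q^2; min AVC = $3 at Q = 2. Since P = $131 ≥ min AVC, the firm produces.
With MC = 11 - 16Q + 6Q^2, P = MC on the upward-sloping part at Q* = 6.
TR = 131·6 = 786. TC = 943 + 210 = 1153. Profit = 786 − 1153 = -$367.
By producing, the firm covers all variable cost plus $576 of fixed cost; shutting down would lose the full $943.

Profit = -$367 at Q = 6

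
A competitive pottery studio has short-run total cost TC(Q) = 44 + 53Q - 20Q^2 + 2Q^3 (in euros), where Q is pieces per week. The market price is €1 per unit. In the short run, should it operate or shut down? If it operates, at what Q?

Shut down

Variable cost is VC = 53Q - 20Q^2 + 2Q^3, so AVC = VC/Q = 53 - 20Q + 2Q^2 and MC = dTC/dQ = 53 - 40Q + 6Q^2.
AVC hits its minimum where MC = AVC, at Q = 5, giving min AVC = 53 - 20·5 + 2·5^2 = €3.
Since P = €1 < min AVC = €3, price fails to cover variable cost at any output.
The firm minimizes its loss by shutting down and losing only its fixed cost of €44.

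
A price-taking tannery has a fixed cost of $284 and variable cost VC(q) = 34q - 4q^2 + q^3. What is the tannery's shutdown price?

The shutdown price is the minimum of AVC. VC = 34q - 4q^2 + q^3, so AVC = 34 - 4q + q^2.
At the minimum of AVC, MC = AVC. MC = 34 - 8q + 3q^2; setting MC = AVC gives 2q^2 - 4q = 0, so q = 2. min AVC = 30.
So the shutdown price is $30.

$30 per unit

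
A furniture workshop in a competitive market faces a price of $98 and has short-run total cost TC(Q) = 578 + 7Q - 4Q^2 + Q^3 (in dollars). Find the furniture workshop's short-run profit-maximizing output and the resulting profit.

AVC = 7 - 4Q + Q^2 has its minimum $3 at Q = 2; price $98 clears that bar, so the firm operates.
With MC = 7 - 8Q + 3Q^2, P = MC on the upward-sloping part at Q* = 7.
TR = 98·7 = 686. TC = 578 + 196 = 774. Profit = 686 − 774 = -$88.
By producing, the firm covers all variable cost plus $490 of fixed cost; shutting down would lose the full $578.

Profit = -$88 at Q = 7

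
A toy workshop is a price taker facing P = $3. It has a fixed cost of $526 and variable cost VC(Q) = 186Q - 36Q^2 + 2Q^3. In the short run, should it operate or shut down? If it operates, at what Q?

Strip out fixed cost: VC = 186Q - 36Q^2 + 2Q^3. Then AVC = 186 - 36Q + 2Q^2 and MC = 186 - 72Q + 6Q^2.
AVC hits its minimum where MC = AVC, at Q = 9, giving min AVC = 186 - 36·9 + 2·9^2 = $24.
With P < min AVC ($3 < $24), every unit sold adds to the loss.
Best response: produce nothing and absorb the $526 fixed cost.

Shut down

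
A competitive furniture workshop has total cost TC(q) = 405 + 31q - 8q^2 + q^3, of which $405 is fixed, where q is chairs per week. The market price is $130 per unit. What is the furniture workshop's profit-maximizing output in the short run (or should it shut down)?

Produce at q = 9

Variable cost is VC = 31q - 8q^2 + q^3, so AVC = VC/q = 31 - 8q + q^2 and MC = dTC/dq = 31 - 16q + 3q^2.
The AVC parabola has its vertex at q = 8/2 = 4, where AVC = 31 - 8·4 + 4^2 = $15.
Since P = $130 ≥ min AVC = $15, price covers variable cost and the firm should produce.
Solving P = MC: -99 - 16q + 3q^2 = 0 ⇒ q = -11/3 or 9. On the upward-sloping branch, q* = 9.
Check: AVC at q = 9 is $40 ≤ P, so revenue covers variable cost.
Profit = P·q − TC = 130·9 − 765 = $405.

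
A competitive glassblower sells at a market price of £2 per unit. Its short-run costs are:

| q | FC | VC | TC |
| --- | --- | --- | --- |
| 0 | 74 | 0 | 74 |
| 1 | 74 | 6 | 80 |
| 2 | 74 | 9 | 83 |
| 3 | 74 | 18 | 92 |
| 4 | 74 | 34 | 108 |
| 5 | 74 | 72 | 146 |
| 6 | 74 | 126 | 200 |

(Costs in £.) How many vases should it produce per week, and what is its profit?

Compute π = P·q − TC at each output: q=0: -74; q=1: -78; q=2: -79; q=3: -86; q=4: -100; q=5: -136; q=6: -188.
Profit is highest at q = 0. Equivalently, the lowest AVC in the table is 9/2 ≈ £4.50 at q = 2, and P = £2 falls below it — price never covers variable cost, so the firm shuts down and loses only its fixed cost.

q = 0 (shut down); profit = -£74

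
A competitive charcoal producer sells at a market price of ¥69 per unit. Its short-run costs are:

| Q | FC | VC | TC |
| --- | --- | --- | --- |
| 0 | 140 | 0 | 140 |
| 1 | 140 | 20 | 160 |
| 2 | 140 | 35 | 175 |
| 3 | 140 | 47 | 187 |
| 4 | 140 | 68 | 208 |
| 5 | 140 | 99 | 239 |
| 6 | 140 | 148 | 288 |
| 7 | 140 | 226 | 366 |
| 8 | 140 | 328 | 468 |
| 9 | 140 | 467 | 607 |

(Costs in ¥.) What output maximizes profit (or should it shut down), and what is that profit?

Q = 6; profit = ¥126

Tabulate TR − TC: Q=0: -140; Q=1: -91; Q=2: -37; Q=3: 20; Q=4: 68; Q=5: 106; Q=6: 126; Q=7: 117; Q=8: 84; Q=9: 14.
Profit is maximized at Q = 6. AVC there is 148/6 = ¥24.67 ≤ P, so producing beats shutting down (which would give -¥140).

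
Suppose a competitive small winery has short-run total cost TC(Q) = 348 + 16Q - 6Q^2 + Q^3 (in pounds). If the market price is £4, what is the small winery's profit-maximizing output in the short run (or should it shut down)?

Variable cost is VC = 16Q - 6Q^2 + Q^3, so AVC = VC/Q = 16 - 6Q + Q^2 and MC = dTC/dQ = 16 - 12Q + 3Q^2.
The AVC parabola has its vertex at Q = 6/2 = 3, where AVC = 16 - 6·3 + 3^2 = £7.
With P < min AVC (£4 < £7), every unit sold adds to the loss.
Shutting down limits the loss to fixed cost, £348.

Shut down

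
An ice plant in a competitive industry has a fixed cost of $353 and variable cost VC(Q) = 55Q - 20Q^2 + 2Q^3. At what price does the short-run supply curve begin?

$5 per unit

The shutdown price is the minimum of AVC. VC = 55Q - 20Q^2 + 2Q^3, so AVC = 55 - 20Q + 2Q^2.
dAVC/dQ = -20 + 4Q = 0 gives Q = 5. min AVC = 55 - 20·5 + 2·5^2 = 5.
For P < $5 the firm produces nothing.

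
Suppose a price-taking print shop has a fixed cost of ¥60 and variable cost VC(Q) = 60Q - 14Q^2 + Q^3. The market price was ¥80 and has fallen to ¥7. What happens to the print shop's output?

Output falls from 10 to 0 (the firm shuts down)

MC = 60 - 28Q + 3Q^2; the shutdown threshold is min AVC = ¥11 (at Q = 7).
At P = ¥80 ≥ min AVC, set P = MC on the rising branch: Q = 10.
At P = ¥7 < min AVC = ¥11, price no longer covers variable cost at any output, so the firm shuts down: Q = 0.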